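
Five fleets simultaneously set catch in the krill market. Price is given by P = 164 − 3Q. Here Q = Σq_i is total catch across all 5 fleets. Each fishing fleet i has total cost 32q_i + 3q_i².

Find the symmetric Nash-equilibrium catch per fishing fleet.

5.5

A representative fishing fleet's profit is π_i = q_i(164 − 3Q) − 32q_i − 3q_i², with Q = q_i + Σ_{j≠i} q_j.
First-order condition: 132 − 12q_i − 3Σ_{j≠i} q_j = 0.
Imposing symmetry (q_j = q for all j) turns Σ_{j≠i} q_j into 4q, so 132 = 24q and q = 5.5.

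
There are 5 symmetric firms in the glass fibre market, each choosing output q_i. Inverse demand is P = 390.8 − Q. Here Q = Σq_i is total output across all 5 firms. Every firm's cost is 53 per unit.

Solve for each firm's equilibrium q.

A representative firm's profit is π_i = q_i(390.8 − Q) − 53q_i, with Q = q_i + Σ_{j≠i} q_j.
First-order condition: 337.8 − 2q_i − Σ_{j≠i} q_j = 0.
With identical firms, set every q_j = q: then 337.8 − 2q − 4q = 0, i.e. q = 337.8/6 = 56.3.

56.3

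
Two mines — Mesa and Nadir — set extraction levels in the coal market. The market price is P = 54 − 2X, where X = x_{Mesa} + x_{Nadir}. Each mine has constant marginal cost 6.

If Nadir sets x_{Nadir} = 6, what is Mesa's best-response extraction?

Mine Mesa's profit: π = x_{Mesa}(54 − 2(x_{Mesa} + x_{Nadir})) − 6x_{Mesa}.
∂π/∂x_{Mesa} = 48 − 4x_{Mesa} − 2x_{Nadir} = 0, so x_{Mesa} = 12 − 0.5x_{Nadir}.
At x_{Nadir} = 6: x_{Mesa} = 12 − 0.5·6 = 9.

9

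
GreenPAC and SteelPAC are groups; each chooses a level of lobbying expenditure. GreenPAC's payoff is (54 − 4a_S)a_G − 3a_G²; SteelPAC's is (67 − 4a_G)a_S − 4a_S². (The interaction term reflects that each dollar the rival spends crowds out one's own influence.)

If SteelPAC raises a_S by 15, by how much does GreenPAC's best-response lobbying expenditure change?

Expanding GreenPAC's payoff: 54a_G − 4a_Sa_G − 3a_G².
∂π/∂a_G = 54 − 4a_S − 6a_G = 0, so a_G = 9 − (2/3)a_S.
The reaction-function slope is −2/3, so a 15-unit rise in a_S moves a_G by −2/3 × 15 = −10. GreenPAC's best response falls — the actions are strategic substitutes.

-10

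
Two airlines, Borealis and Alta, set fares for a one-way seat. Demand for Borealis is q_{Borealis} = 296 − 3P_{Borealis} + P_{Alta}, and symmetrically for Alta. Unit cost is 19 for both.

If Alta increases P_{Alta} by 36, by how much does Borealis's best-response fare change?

Borealis's profit: π = (P_{Borealis} − 19)(296 − 3P_{Borealis} + P_{Alta}).
∂π/∂P_{Borealis} = 353 − 6P_{Borealis} + P_{Alta} = 0 ⇒ P_{Borealis} = 353/6 + (1/6)P_{Alta}.
The reaction-function slope is 1/6, so a 36-unit rise in P_{Alta} moves P_{Borealis} by 1/6 × 36 = 6. Borealis's best response rises — the actions are strategic complements.

6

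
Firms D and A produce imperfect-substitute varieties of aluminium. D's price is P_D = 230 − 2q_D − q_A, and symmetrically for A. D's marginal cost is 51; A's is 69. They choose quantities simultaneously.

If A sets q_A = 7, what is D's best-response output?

Firm D's profit: π = q_D(230 − 2q_D − q_A) − 51q_D.
∂π/∂q_D = 179 − 4q_D − q_A = 0 ⇒ q_D = 44.75 − 0.25q_A.
At q_A = 7: q_D = 44.75 − 0.25·7 = 43.

43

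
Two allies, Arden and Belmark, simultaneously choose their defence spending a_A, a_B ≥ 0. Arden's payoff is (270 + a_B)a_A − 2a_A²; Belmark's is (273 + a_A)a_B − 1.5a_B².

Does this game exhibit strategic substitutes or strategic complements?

Expanding Arden's payoff: 270a_A + a_Ba_A − 2a_A².
∂π/∂a_A = 270 + a_B − 4a_A = 0, so a_A = 67.5 + 0.25a_B.
The best-response slope da_A/da_B = 0.25 > 0: the reaction function is upward-sloping, so the choices are strategic complements.

strategic complements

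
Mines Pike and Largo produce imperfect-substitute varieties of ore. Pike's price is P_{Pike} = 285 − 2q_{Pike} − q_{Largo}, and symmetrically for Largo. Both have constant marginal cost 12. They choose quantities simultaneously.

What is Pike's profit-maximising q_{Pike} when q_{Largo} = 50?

Mine Pike's profit: π = q_{Pike}(285 − 2q_{Pike} − q_{Largo}) − 12q_{Pike}.
∂π/∂q_{Pike} = 273 − 4q_{Pike} − q_{Largo} = 0 ⇒ q_{Pike} = 68.25 − 0.25q_{Largo}.
At q_{Largo} = 50: q_{Pike} = 68.25 − 0.25·50 = 55.75.

55.75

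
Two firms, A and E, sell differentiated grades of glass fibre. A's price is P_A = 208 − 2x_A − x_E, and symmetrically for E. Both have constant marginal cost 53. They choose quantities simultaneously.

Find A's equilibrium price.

Firm A's profit: π = x_A(208 − 2x_A − x_E) − 53x_A.
∂π/∂x_A = 155 − 4x_A − x_E = 0 ⇒ x_A = 38.75 − 0.25x_E.
Setting x_A = x_E in the reaction function: x_A = 38.75 − 0.25x_A, so x_A = 38.75 / 1.25 = 31.
P_A = 208 − 2·31 − 31 = 115.

115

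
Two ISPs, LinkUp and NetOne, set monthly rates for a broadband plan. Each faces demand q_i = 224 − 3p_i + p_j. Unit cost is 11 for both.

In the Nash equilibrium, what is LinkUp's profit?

4896.48

LinkUp's profit: π = (p_{LinkUp} − 11)(224 − 3p_{LinkUp} + p_{NetOne}).
∂π/∂p_{LinkUp} = 257 − 6p_{LinkUp} + p_{NetOne} = 0 ⇒ p_{LinkUp} = 257/6 + (1/6)p_{NetOne}.
By symmetry p_{NetOne} = p_{LinkUp}; substituting into the reaction function, (5/6)p_{LinkUp} = 257/6 and p_{LinkUp} = 51.4.
q_{LinkUp} = 224 − 3·51.4 + 51.4 = 121.2.
Profit = (51.4 − 11)·121.2 = 4896.48.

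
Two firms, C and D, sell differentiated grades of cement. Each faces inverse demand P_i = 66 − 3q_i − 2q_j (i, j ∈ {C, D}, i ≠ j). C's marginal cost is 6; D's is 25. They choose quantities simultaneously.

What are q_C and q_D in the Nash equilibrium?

8.6875, 3.9375

Firm C's profit: π = q_C(66 − 3q_C − 2q_D) − 6q_C.
∂π/∂q_C = 60 − 6q_C − 2q_D = 0 ⇒ q_C = 10 − (1/3)q_D.
Similarly q_D = 41/6 − (1/3)q_C.
Plugging q_D into C's best response: q_C = 10 − (1/3)(41/6 − (1/3)q_C) ⇒ (8/9)q_C = 139/18, so q_C = 8.6875.
Then q_D = 41/6 − (1/3)·8.6875 = 3.9375.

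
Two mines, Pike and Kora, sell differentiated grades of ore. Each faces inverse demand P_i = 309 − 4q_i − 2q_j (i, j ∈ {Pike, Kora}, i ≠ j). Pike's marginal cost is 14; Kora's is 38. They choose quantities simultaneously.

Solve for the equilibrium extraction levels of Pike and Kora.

30.3, 26.3

Mine Pike's profit: π = q_{Pike}(309 − 4q_{Pike} − 2q_{Kora}) − 14q_{Pike}.
∂π/∂q_{Pike} = 295 − 8q_{Pike} − 2q_{Kora} = 0 ⇒ q_{Pike} = 36.875 − 0.25q_{Kora}.
Similarly q_{Kora} = 33.875 − 0.25q_{Pike}.
Substituting the second reaction function into the first: q_{Pike} = 36.875 − 0.25(33.875 − 0.25q_{Pike}), which gives 0.9375q_{Pike} = 909/32 ⇒ q_{Pike} = 30.3.
Then q_{Kora} = 33.875 − 0.25·30.3 = 26.3.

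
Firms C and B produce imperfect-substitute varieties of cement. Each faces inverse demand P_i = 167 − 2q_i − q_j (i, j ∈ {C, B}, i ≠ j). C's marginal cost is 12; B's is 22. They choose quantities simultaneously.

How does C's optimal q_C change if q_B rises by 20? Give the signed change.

-5

Firm C's profit: π = q_C(167 − 2q_C − q_B) − 12q_C.
∂π/∂q_C = 155 − 4q_C − q_B = 0 ⇒ q_C = 38.75 − 0.25q_B.
The reaction-function slope is −0.25, so a 20-unit rise in q_B moves q_C by −0.25 × 20 = −5. C's best response falls — the actions are strategic substitutes.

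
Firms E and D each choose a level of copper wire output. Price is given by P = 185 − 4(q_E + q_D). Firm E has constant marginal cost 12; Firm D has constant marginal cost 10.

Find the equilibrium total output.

Firm E's profit: π = q_E(185 − 4(q_E + q_D)) − 12q_E.
∂π/∂q_E = 173 − 8q_E − 4q_D = 0, so q_E = 21.625 − 0.5q_D.
By the same steps for D: q_D = 21.875 − 0.5q_E.
Solving the two reaction functions simultaneously: (1 − (−0.5)(−0.5))q_E = 21.625 − 0.5·21.875, so 0.75q_E = 10.6875 and q_E = 14.25.
Then q_D = 21.875 − 0.5·14.25 = 14.75.
Total output: 14.25 + 14.75 = 29.

29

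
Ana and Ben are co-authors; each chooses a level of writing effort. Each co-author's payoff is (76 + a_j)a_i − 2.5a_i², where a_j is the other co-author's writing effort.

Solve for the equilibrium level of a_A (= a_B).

19

Ana's payoff is (76 + a_B)a_A − 2.5a_A².
∂π/∂a_A = 76 + a_B − 5a_A = 0, so a_A = 15.2 + 0.2a_B.
Setting a_A = a_B in the reaction function: a_A = 15.2 + 0.2a_A, so a_A = 15.2 / 0.8 = 19.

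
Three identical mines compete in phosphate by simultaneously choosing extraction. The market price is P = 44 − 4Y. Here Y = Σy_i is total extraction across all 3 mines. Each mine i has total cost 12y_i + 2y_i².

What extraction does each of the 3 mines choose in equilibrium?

1.6

A representative mine's profit is π_i = y_i(44 − 4Y) − 12y_i − 2y_i², with Y = y_i + Σ_{j≠i} y_j.
First-order condition: 32 − 12y_i − 4Σ_{j≠i} y_j = 0.
With identical mines, set every y_j = y: then 32 − 12y − 8y = 0, i.e. y = 32/20 = 1.6.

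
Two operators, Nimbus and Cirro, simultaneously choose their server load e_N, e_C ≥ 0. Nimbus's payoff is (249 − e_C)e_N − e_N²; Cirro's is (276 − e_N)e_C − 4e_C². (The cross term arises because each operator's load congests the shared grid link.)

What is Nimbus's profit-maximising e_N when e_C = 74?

87.5

Expanding Nimbus's payoff: 249e_N − e_Ce_N − e_N².
∂π/∂e_N = 249 − e_C − 2e_N = 0, so e_N = 124.5 − 0.5e_C.
At e_C = 74: e_N = 124.5 − 0.5·74 = 87.5.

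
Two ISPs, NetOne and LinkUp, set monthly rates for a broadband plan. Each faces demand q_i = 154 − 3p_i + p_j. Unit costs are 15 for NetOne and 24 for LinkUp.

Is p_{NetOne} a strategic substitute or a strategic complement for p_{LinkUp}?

NetOne's profit: π = (p_{NetOne} − 15)(154 − 3p_{NetOne} + p_{LinkUp}).
∂π/∂p_{NetOne} = 199 − 6p_{NetOne} + p_{LinkUp} = 0 ⇒ p_{NetOne} = 199/6 + (1/6)p_{LinkUp}.
The best-response slope dp_{NetOne}/dp_{LinkUp} = 1/6 > 0: the reaction function is upward-sloping, so the choices are strategic complements.

strategic complements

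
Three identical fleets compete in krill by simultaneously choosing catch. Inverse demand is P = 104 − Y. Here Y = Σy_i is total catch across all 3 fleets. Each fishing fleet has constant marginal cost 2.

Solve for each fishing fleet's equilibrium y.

A representative fishing fleet's profit is π_i = y_i(104 − Y) − 2y_i, with Y = y_i + Σ_{j≠i} y_j.
First-order condition: 102 − 2y_i − Σ_{j≠i} y_j = 0.
With identical fishing fleets, set every y_j = y: then 102 − 2y − 2y = 0, i.e. y = 102/4 = 25.5.

25.5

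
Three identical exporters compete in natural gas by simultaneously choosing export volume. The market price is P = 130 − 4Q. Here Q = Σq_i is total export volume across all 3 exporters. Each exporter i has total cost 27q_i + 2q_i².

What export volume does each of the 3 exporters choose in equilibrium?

5.15

A representative exporter's profit is π_i = q_i(130 − 4Q) − 27q_i − 2q_i², with Q = q_i + Σ_{j≠i} q_j.
First-order condition: 103 − 12q_i − 4Σ_{j≠i} q_j = 0.
Imposing symmetry (q_j = q for all j) turns Σ_{j≠i} q_j into 2q, so 103 = 20q and q = 5.15.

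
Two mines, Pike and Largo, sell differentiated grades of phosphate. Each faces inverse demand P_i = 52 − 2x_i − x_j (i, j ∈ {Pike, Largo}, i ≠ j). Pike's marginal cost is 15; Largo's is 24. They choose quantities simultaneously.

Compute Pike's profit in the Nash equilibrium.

Mine Pike's profit: π = x_{Pike}(52 − 2x_{Pike} − x_{Largo}) − 15x_{Pike}.
∂π/∂x_{Pike} = 37 − 4x_{Pike} − x_{Largo} = 0 ⇒ x_{Pike} = 9.25 − 0.25x_{Largo}.
Similarly x_{Largo} = 7 − 0.25x_{Pike}.
Substituting the second reaction function into the first: x_{Pike} = 9.25 − 0.25(7 − 0.25x_{Pike}), which gives 0.9375x_{Pike} = 7.5 ⇒ x_{Pike} = 8.
Then x_{Largo} = 7 − 0.25·8 = 5.
P_{Pike} = 52 − 2·8 − 5 = 31.
Profit = (31 − 15)·8 = 128.

128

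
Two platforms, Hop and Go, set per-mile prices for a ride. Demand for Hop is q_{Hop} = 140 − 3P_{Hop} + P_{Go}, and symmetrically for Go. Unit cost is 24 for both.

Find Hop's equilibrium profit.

Hop's profit: π = (P_{Hop} − 24)(140 − 3P_{Hop} + P_{Go}).
∂π/∂P_{Hop} = 212 − 6P_{Hop} + P_{Go} = 0 ⇒ P_{Hop} = 106/3 + (1/6)P_{Go}.
The game is symmetric, so in equilibrium P_{Go} = P_{Hop}: the reaction function gives (5/6)P_{Hop} = 106/3, hence P_{Hop} = 42.4.
q_{Hop} = 140 − 3·42.4 + 42.4 = 55.2.
Profit = (42.4 − 24)·55.2 = 1015.68.

1015.68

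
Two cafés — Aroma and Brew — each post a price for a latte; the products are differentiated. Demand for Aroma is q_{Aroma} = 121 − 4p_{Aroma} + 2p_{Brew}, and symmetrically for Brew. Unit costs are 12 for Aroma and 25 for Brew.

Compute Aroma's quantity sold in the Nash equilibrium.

71.6

Aroma's profit: π = (p_{Aroma} − 12)(121 − 4p_{Aroma} + 2p_{Brew}).
∂π/∂p_{Aroma} = 169 − 8p_{Aroma} + 2p_{Brew} = 0 ⇒ p_{Aroma} = 21.125 + 0.25p_{Brew}.
Similarly p_{Brew} = 27.625 + 0.25p_{Aroma}.
Solving the two reaction functions simultaneously: (1 − (0.25)(0.25))p_{Aroma} = 21.125 + 0.25·27.625, so 0.9375p_{Aroma} = 897/32 and p_{Aroma} = 29.9.
Then p_{Brew} = 27.625 + 0.25·29.9 = 35.1.
q_{Aroma} = 121 − 4·29.9 + 2·35.1 = 71.6.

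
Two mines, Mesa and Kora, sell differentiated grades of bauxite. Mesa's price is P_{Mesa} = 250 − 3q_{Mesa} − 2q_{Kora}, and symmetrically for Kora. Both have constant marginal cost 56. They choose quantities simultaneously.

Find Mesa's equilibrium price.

128.75

Mine Mesa's profit: π = q_{Mesa}(250 − 3q_{Mesa} − 2q_{Kora}) − 56q_{Mesa}.
∂π/∂q_{Mesa} = 194 − 6q_{Mesa} − 2q_{Kora} = 0 ⇒ q_{Mesa} = 97/3 − (1/3)q_{Kora}.
Setting q_{Mesa} = q_{Kora} in the reaction function: q_{Mesa} = 97/3 − (1/3)q_{Mesa}, so q_{Mesa} = (97/3) / (4/3) = 24.25.
P_{Mesa} = 250 − 3·24.25 − 2·24.25 = 128.75.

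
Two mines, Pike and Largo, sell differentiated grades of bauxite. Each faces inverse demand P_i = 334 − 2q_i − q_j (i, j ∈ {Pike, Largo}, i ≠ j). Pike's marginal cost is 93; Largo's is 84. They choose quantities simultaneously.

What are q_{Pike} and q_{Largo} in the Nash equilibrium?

47.6, 50.6

Mine Pike's profit: π = q_{Pike}(334 − 2q_{Pike} − q_{Largo}) − 93q_{Pike}.
∂π/∂q_{Pike} = 241 − 4q_{Pike} − q_{Largo} = 0 ⇒ q_{Pike} = 60.25 − 0.25q_{Largo}.
Similarly q_{Largo} = 62.5 − 0.25q_{Pike}.
Substituting the second reaction function into the first: q_{Pike} = 60.25 − 0.25(62.5 − 0.25q_{Pike}), which gives 0.9375q_{Pike} = 44.625 ⇒ q_{Pike} = 47.6.
Then q_{Largo} = 62.5 − 0.25·47.6 = 50.6.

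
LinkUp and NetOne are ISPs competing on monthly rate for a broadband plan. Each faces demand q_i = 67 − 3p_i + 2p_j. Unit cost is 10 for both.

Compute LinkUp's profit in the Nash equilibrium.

609.1875

LinkUp's profit: π = (p_{LinkUp} − 10)(67 − 3p_{LinkUp} + 2p_{NetOne}).
∂π/∂p_{LinkUp} = 97 − 6p_{LinkUp} + 2p_{NetOne} = 0 ⇒ p_{LinkUp} = 97/6 + (1/3)p_{NetOne}.
The game is symmetric, so in equilibrium p_{NetOne} = p_{LinkUp}: the reaction function gives (2/3)p_{LinkUp} = 97/6, hence p_{LinkUp} = 24.25.
q_{LinkUp} = 67 − 3·24.25 + 2·24.25 = 42.75.
Profit = (24.25 − 10)·42.75 = 609.1875.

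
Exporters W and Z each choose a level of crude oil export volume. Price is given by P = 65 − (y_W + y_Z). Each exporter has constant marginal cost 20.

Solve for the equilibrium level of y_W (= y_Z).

15

Exporter W's profit: π = y_W(65 − (y_W + y_Z)) − 20y_W.
∂π/∂y_W = 45 − 2y_W − y_Z = 0, so y_W = 22.5 − 0.5y_Z.
Setting y_W = y_Z in the reaction function: y_W = 22.5 − 0.5y_W, so y_W = 22.5 / 1.5 = 15.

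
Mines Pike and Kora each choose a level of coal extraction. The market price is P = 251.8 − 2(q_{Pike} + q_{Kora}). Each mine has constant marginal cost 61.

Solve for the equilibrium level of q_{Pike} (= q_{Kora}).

Mine Pike's profit: π = q_{Pike}(251.8 − 2(q_{Pike} + q_{Kora})) − 61q_{Pike}.
∂π/∂q_{Pike} = 190.8 − 4q_{Pike} − 2q_{Kora} = 0, so q_{Pike} = 47.7 − 0.5q_{Kora}.
By symmetry q_{Kora} = q_{Pike}; substituting into the reaction function, 1.5q_{Pike} = 47.7 and q_{Pike} = 31.8.

31.8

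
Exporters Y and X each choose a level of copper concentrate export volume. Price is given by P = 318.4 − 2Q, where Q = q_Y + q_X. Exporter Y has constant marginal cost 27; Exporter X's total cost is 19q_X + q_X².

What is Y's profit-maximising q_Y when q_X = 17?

Exporter Y's profit: π = q_Y(318.4 − 2(q_Y + q_X)) − 27q_Y.
∂π/∂q_Y = 291.4 − 4q_Y − 2q_X = 0, so q_Y = 72.85 − 0.5q_X.
At q_X = 17: q_Y = 72.85 − 0.5·17 = 64.35.

64.35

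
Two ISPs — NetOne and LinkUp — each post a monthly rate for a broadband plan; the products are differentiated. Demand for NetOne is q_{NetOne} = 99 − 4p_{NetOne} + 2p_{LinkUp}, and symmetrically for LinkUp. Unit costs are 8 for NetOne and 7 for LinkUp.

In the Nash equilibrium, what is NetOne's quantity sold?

NetOne's profit: π = (p_{NetOne} − 8)(99 − 4p_{NetOne} + 2p_{LinkUp}).
∂π/∂p_{NetOne} = 131 − 8p_{NetOne} + 2p_{LinkUp} = 0 ⇒ p_{NetOne} = 16.375 + 0.25p_{LinkUp}.
Similarly p_{LinkUp} = 15.875 + 0.25p_{NetOne}.
Substituting the second reaction function into the first: p_{NetOne} = 16.375 + 0.25(15.875 + 0.25p_{NetOne}), which gives 0.9375p_{NetOne} = 651/32 ⇒ p_{NetOne} = 21.7.
Then p_{LinkUp} = 15.875 + 0.25·21.7 = 21.3.
q_{NetOne} = 99 − 4·21.7 + 2·21.3 = 54.8.

54.8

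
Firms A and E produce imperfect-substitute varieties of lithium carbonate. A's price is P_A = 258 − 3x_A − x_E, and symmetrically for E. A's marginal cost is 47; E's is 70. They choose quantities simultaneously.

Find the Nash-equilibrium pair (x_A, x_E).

30.8, 26.2

Firm A's profit: π = x_A(258 − 3x_A − x_E) − 47x_A.
∂π/∂x_A = 211 − 6x_A − x_E = 0 ⇒ x_A = 211/6 − (1/6)x_E.
Similarly x_E = 94/3 − (1/6)x_A.
Plugging x_E into A's best response: x_A = 211/6 − (1/6)(94/3 − (1/6)x_A) ⇒ (35/36)x_A = 539/18, so x_A = 30.8.
Then x_E = 94/3 − (1/6)·30.8 = 26.2.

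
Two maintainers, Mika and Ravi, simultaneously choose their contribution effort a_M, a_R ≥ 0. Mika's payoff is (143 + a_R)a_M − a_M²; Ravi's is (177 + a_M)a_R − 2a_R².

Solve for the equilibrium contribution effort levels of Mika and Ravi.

Expanding Mika's payoff: 143a_M + a_Ra_M − a_M².
∂π/∂a_M = 143 + a_R − 2a_M = 0, so a_M = 71.5 + 0.5a_R.
Likewise for Ravi: a_R = 44.25 + 0.25a_M.
Plugging a_R into Mika's best response: a_M = 71.5 + 0.5(44.25 + 0.25a_M) ⇒ 0.875a_M = 93.625, so a_M = 107.
Then a_R = 44.25 + 0.25·107 = 71.

107, 71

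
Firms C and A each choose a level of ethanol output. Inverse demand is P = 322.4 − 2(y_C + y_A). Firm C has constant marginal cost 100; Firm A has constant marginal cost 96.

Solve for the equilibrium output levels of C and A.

36.4, 38.4

Firm C's profit: π = y_C(322.4 − 2(y_C + y_A)) − 100y_C.
∂π/∂y_C = 222.4 − 4y_C − 2y_A = 0, so y_C = 55.6 − 0.5y_A.
By the same steps for A: y_A = 56.6 − 0.5y_C.
Plugging y_A into C's best response: y_C = 55.6 − 0.5(56.6 − 0.5y_C) ⇒ 0.75y_C = 27.3, so y_C = 36.4.
Then y_A = 56.6 − 0.5·36.4 = 38.4.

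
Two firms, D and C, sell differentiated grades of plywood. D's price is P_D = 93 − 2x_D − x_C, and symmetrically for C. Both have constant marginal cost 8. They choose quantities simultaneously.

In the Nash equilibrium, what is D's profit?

Firm D's profit: π = x_D(93 − 2x_D − x_C) − 8x_D.
∂π/∂x_D = 85 − 4x_D − x_C = 0 ⇒ x_D = 21.25 − 0.25x_C.
The game is symmetric, so in equilibrium x_C = x_D: the reaction function gives 1.25x_D = 21.25, hence x_D = 17.
P_D = 93 − 2·17 − 17 = 42.
Profit = (42 − 8)·17 = 578.

578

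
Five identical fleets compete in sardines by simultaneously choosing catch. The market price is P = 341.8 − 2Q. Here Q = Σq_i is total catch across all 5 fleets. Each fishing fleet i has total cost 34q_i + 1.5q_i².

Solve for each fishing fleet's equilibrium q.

20.52

A representative fishing fleet's profit is π_i = q_i(341.8 − 2Q) − 34q_i − 1.5q_i², with Q = q_i + Σ_{j≠i} q_j.
First-order condition: 307.8 − 7q_i − 2Σ_{j≠i} q_j = 0.
With identical fishing fleets, set every q_j = q: then 307.8 − 7q − 8q = 0, i.e. q = 307.8/15 = 20.52.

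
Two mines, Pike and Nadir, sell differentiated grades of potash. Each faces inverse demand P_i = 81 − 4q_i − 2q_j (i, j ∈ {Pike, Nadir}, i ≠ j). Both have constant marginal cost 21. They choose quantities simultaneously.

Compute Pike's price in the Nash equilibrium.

Mine Pike's profit: π = q_{Pike}(81 − 4q_{Pike} − 2q_{Nadir}) − 21q_{Pike}.
∂π/∂q_{Pike} = 60 − 8q_{Pike} − 2q_{Nadir} = 0 ⇒ q_{Pike} = 7.5 − 0.25q_{Nadir}.
By symmetry q_{Nadir} = q_{Pike}; substituting into the reaction function, 1.25q_{Pike} = 7.5 and q_{Pike} = 6.
P_{Pike} = 81 − 4·6 − 2·6 = 45.

45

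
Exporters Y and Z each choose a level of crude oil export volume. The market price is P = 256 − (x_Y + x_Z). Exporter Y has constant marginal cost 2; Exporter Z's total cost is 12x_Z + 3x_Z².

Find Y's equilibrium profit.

14208.64

Exporter Y's profit: π = x_Y(256 − (x_Y + x_Z)) − 2x_Y.
∂π/∂x_Y = 254 − 2x_Y − x_Z = 0, so x_Y = 127 − 0.5x_Z.
For Z: ∂π/∂x_Z = 244 − 8x_Z − x_Y = 0 ⇒ x_Z = 30.5 − 0.125x_Y.
Solving the two reaction functions simultaneously: (1 − (−0.5)(−0.125))x_Y = 127 − 0.5·30.5, so 0.9375x_Y = 111.75 and x_Y = 119.2.
Then x_Z = 30.5 − 0.125·119.2 = 15.6.
Price P = 256 − 134.8 = 121.2.
Y's profit: (121.2 − 2)·119.2 = 14208.64.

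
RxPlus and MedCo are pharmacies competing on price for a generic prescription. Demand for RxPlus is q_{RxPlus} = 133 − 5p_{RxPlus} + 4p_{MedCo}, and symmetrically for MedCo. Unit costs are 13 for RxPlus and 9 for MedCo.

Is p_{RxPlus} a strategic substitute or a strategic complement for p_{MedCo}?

strategic complements

RxPlus's profit: π = (p_{RxPlus} − 13)(133 − 5p_{RxPlus} + 4p_{MedCo}).
∂π/∂p_{RxPlus} = 198 − 10p_{RxPlus} + 4p_{MedCo} = 0 ⇒ p_{RxPlus} = 19.8 + 0.4p_{MedCo}.
The best-response slope dp_{RxPlus}/dp_{MedCo} = 0.4 > 0: the reaction function is upward-sloping, so the choices are strategic complements.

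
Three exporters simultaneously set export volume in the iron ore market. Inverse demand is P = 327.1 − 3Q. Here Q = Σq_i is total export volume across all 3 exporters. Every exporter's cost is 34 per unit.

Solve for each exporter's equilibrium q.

24.425

A representative exporter's profit is π_i = q_i(327.1 − 3Q) − 34q_i, with Q = q_i + Σ_{j≠i} q_j.
First-order condition: 293.1 − 6q_i − 3Σ_{j≠i} q_j = 0.
Imposing symmetry (q_j = q for all j) turns Σ_{j≠i} q_j into 2q, so 293.1 = 12q and q = 24.425.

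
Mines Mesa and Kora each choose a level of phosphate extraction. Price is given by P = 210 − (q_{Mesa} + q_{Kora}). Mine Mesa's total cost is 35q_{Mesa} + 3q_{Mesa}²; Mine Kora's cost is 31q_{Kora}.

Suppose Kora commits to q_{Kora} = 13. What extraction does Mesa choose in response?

20.25

Mine Mesa's profit: π = q_{Mesa}(210 − (q_{Mesa} + q_{Kora})) − 35q_{Mesa} − 3q_{Mesa}².
∂π/∂q_{Mesa} = 175 − 8q_{Mesa} − q_{Kora} = 0, so q_{Mesa} = 21.875 − 0.125q_{Kora}.
At q_{Kora} = 13: q_{Mesa} = 21.875 − 0.125·13 = 20.25.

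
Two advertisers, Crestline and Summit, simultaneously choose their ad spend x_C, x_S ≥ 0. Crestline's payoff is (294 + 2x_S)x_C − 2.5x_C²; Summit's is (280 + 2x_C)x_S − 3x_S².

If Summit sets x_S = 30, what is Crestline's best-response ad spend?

Expanding Crestline's payoff: 294x_C + 2x_Sx_C − 2.5x_C².
∂π/∂x_C = 294 + 2x_S − 5x_C = 0, so x_C = 58.8 + 0.4x_S.
At x_S = 30: x_C = 58.8 + 0.4·30 = 70.8.

70.8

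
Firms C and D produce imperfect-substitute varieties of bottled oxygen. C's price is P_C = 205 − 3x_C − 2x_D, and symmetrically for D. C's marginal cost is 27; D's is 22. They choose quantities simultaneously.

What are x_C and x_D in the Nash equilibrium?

Firm C's profit: π = x_C(205 − 3x_C − 2x_D) − 27x_C.
∂π/∂x_C = 178 − 6x_C − 2x_D = 0 ⇒ x_C = 89/3 − (1/3)x_D.
Similarly x_D = 30.5 − (1/3)x_C.
Solving the two reaction functions simultaneously: (1 − (−1/3)(−1/3))x_C = 89/3 − (1/3)·30.5, so (8/9)x_C = 19.5 and x_C = 21.9375.
Then x_D = 30.5 − (1/3)·21.9375 = 23.1875.

21.9375, 23.1875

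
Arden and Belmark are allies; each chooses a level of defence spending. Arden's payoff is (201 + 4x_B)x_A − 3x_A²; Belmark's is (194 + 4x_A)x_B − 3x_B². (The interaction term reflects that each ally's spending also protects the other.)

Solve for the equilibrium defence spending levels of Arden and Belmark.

Expanding Arden's payoff: 201x_A + 4x_Bx_A − 3x_A².
∂π/∂x_A = 201 + 4x_B − 6x_A = 0, so x_A = 33.5 + (2/3)x_B.
Likewise for Belmark: x_B = 97/3 + (2/3)x_A.
Substituting the second reaction function into the first: x_A = 33.5 + (2/3)(97/3 + (2/3)x_A), which gives (5/9)x_A = 991/18 ⇒ x_A = 99.1.
Then x_B = 97/3 + (2/3)·99.1 = 98.4.

99.1, 98.4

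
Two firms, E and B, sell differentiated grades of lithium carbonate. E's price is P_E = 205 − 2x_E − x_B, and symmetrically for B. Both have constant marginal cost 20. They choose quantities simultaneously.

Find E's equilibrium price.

94

Firm E's profit: π = x_E(205 − 2x_E − x_B) − 20x_E.
∂π/∂x_E = 185 − 4x_E − x_B = 0 ⇒ x_E = 46.25 − 0.25x_B.
Setting x_E = x_B in the reaction function: x_E = 46.25 − 0.25x_E, so x_E = 46.25 / 1.25 = 37.
P_E = 205 − 2·37 − 37 = 94.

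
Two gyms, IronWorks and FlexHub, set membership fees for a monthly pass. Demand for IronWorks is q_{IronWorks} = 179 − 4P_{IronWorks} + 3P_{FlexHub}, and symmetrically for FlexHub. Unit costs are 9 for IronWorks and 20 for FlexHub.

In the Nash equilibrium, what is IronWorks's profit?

5299.84

IronWorks's profit: π = (P_{IronWorks} − 9)(179 − 4P_{IronWorks} + 3P_{FlexHub}).
∂π/∂P_{IronWorks} = 215 − 8P_{IronWorks} + 3P_{FlexHub} = 0 ⇒ P_{IronWorks} = 26.875 + 0.375P_{FlexHub}.
Similarly P_{FlexHub} = 32.375 + 0.375P_{IronWorks}.
Substituting the second reaction function into the first: P_{IronWorks} = 26.875 + 0.375(32.375 + 0.375P_{IronWorks}), which gives (55/64)P_{IronWorks} = 2497/64 ⇒ P_{IronWorks} = 45.4.
Then P_{FlexHub} = 32.375 + 0.375·45.4 = 49.4.
q_{IronWorks} = 179 − 4·45.4 + 3·49.4 = 145.6.
Profit = (45.4 − 9)·145.6 = 5299.84.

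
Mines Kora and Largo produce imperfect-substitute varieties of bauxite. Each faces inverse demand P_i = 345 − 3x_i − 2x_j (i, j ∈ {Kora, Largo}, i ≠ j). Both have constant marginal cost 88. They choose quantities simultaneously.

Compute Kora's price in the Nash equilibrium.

Mine Kora's profit: π = x_{Kora}(345 − 3x_{Kora} − 2x_{Largo}) − 88x_{Kora}.
∂π/∂x_{Kora} = 257 − 6x_{Kora} − 2x_{Largo} = 0 ⇒ x_{Kora} = 257/6 − (1/3)x_{Largo}.
The game is symmetric, so in equilibrium x_{Largo} = x_{Kora}: the reaction function gives (4/3)x_{Kora} = 257/6, hence x_{Kora} = 32.125.
P_{Kora} = 345 − 3·32.125 − 2·32.125 = 184.375.

184.375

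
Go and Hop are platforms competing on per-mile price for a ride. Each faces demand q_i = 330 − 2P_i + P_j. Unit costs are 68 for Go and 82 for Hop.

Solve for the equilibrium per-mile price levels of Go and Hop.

157.2, 162.8

Go's profit: π = (P_{Go} − 68)(330 − 2P_{Go} + P_{Hop}).
∂π/∂P_{Go} = 466 − 4P_{Go} + P_{Hop} = 0 ⇒ P_{Go} = 116.5 + 0.25P_{Hop}.
Similarly P_{Hop} = 123.5 + 0.25P_{Go}.
Substituting the second reaction function into the first: P_{Go} = 116.5 + 0.25(123.5 + 0.25P_{Go}), which gives 0.9375P_{Go} = 147.375 ⇒ P_{Go} = 157.2.
Then P_{Hop} = 123.5 + 0.25·157.2 = 162.8.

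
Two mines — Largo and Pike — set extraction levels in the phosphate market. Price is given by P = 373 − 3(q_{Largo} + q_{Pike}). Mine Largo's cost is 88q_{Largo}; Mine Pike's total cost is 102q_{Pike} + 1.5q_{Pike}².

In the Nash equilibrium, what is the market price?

Mine Largo's profit: π = q_{Largo}(373 − 3(q_{Largo} + q_{Pike})) − 88q_{Largo}.
∂π/∂q_{Largo} = 285 − 6q_{Largo} − 3q_{Pike} = 0, so q_{Largo} = 47.5 − 0.5q_{Pike}.
For Pike: ∂π/∂q_{Pike} = 271 − 9q_{Pike} − 3q_{Largo} = 0 ⇒ q_{Pike} = 271/9 − (1/3)q_{Largo}.
Substituting the second reaction function into the first: q_{Largo} = 47.5 − 0.5(271/9 − (1/3)q_{Largo}), which gives (5/6)q_{Largo} = 292/9 ⇒ q_{Largo} = 584/15.
Then q_{Pike} = 271/9 − (1/3)·(584/15) = 257/15.
Equilibrium price: P = 373 − 3·(841/15) = 204.8.

204.8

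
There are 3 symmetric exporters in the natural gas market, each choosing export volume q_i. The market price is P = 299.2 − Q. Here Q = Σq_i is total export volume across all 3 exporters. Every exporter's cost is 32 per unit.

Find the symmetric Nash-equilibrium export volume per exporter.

66.8

A representative exporter's profit is π_i = q_i(299.2 − Q) − 32q_i, with Q = q_i + Σ_{j≠i} q_j.
First-order condition: 267.2 − 2q_i − Σ_{j≠i} q_j = 0.
With identical exporters, set every q_j = q: then 267.2 − 2q − 2q = 0, i.e. q = 267.2/4 = 66.8.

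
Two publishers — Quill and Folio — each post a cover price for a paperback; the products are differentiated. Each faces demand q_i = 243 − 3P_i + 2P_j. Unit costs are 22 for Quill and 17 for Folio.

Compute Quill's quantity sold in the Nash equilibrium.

Quill's profit: π = (P_{Quill} − 22)(243 − 3P_{Quill} + 2P_{Folio}).
∂π/∂P_{Quill} = 309 − 6P_{Quill} + 2P_{Folio} = 0 ⇒ P_{Quill} = 51.5 + (1/3)P_{Folio}.
Similarly P_{Folio} = 49 + (1/3)P_{Quill}.
Solving the two reaction functions simultaneously: (1 − (1/3)(1/3))P_{Quill} = 51.5 + (1/3)·49, so (8/9)P_{Quill} = 407/6 and P_{Quill} = 76.3125.
Then P_{Folio} = 49 + (1/3)·76.3125 = 74.4375.
q_{Quill} = 243 − 3·76.3125 + 2·74.4375 = 162.9375.

162.9375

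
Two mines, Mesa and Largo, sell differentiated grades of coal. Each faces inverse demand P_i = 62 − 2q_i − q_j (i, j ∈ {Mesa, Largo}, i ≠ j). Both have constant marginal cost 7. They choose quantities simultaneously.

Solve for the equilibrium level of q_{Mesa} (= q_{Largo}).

Mine Mesa's profit: π = q_{Mesa}(62 − 2q_{Mesa} − q_{Largo}) − 7q_{Mesa}.
∂π/∂q_{Mesa} = 55 − 4q_{Mesa} − q_{Largo} = 0 ⇒ q_{Mesa} = 13.75 − 0.25q_{Largo}.
By symmetry q_{Largo} = q_{Mesa}; substituting into the reaction function, 1.25q_{Mesa} = 13.75 and q_{Mesa} = 11.

11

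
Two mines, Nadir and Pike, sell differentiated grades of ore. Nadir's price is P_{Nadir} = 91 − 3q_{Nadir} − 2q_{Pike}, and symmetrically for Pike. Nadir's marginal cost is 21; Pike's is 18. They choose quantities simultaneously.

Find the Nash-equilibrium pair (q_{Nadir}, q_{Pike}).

8.5625, 9.3125

Mine Nadir's profit: π = q_{Nadir}(91 − 3q_{Nadir} − 2q_{Pike}) − 21q_{Nadir}.
∂π/∂q_{Nadir} = 70 − 6q_{Nadir} − 2q_{Pike} = 0 ⇒ q_{Nadir} = 35/3 − (1/3)q_{Pike}.
Similarly q_{Pike} = 73/6 − (1/3)q_{Nadir}.
Solving the two reaction functions simultaneously: (1 − (−1/3)(−1/3))q_{Nadir} = 35/3 − (1/3)·(73/6), so (8/9)q_{Nadir} = 137/18 and q_{Nadir} = 8.5625.
Then q_{Pike} = 73/6 − (1/3)·8.5625 = 9.3125.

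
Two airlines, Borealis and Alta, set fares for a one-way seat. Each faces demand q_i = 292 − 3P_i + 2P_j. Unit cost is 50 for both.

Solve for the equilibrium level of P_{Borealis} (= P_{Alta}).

Borealis's profit: π = (P_{Borealis} − 50)(292 − 3P_{Borealis} + 2P_{Alta}).
∂π/∂P_{Borealis} = 442 − 6P_{Borealis} + 2P_{Alta} = 0 ⇒ P_{Borealis} = 221/3 + (1/3)P_{Alta}.
By symmetry P_{Alta} = P_{Borealis}; substituting into the reaction function, (2/3)P_{Borealis} = 221/3 and P_{Borealis} = 110.5.

110.5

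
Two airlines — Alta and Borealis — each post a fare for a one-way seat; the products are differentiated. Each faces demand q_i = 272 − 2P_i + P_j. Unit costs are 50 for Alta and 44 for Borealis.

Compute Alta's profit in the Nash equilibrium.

10716.48

Alta's profit: π = (P_{Alta} − 50)(272 − 2P_{Alta} + P_{Borealis}).
∂π/∂P_{Alta} = 372 − 4P_{Alta} + P_{Borealis} = 0 ⇒ P_{Alta} = 93 + 0.25P_{Borealis}.
Similarly P_{Borealis} = 90 + 0.25P_{Alta}.
Solving the two reaction functions simultaneously: (1 − (0.25)(0.25))P_{Alta} = 93 + 0.25·90, so 0.9375P_{Alta} = 115.5 and P_{Alta} = 123.2.
Then P_{Borealis} = 90 + 0.25·123.2 = 120.8.
q_{Alta} = 272 − 2·123.2 + 120.8 = 146.4.
Profit = (123.2 − 50)·146.4 = 10716.48.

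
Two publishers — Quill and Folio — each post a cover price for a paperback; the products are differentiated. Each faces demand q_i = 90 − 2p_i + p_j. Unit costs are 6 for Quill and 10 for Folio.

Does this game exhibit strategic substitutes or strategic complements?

Quill's profit: π = (p_{Quill} − 6)(90 − 2p_{Quill} + p_{Folio}).
∂π/∂p_{Quill} = 102 − 4p_{Quill} + p_{Folio} = 0 ⇒ p_{Quill} = 25.5 + 0.25p_{Folio}.
The best-response slope dp_{Quill}/dp_{Folio} = 0.25 > 0: the reaction function is upward-sloping, so the choices are strategic complements.

strategic complements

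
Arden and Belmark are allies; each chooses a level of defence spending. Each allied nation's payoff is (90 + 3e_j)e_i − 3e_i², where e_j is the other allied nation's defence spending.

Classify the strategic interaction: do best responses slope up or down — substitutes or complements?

Arden's payoff is (90 + 3e_B)e_A − 3e_A².
∂π/∂e_A = 90 + 3e_B − 6e_A = 0, so e_A = 15 + 0.5e_B.
The best-response slope de_A/de_B = 0.5 > 0: the reaction function is upward-sloping, so the choices are strategic complements.

strategic complements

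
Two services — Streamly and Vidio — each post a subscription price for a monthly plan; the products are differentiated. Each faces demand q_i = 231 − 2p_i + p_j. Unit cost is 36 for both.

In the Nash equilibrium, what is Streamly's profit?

8450

Streamly's profit: π = (p_{Streamly} − 36)(231 − 2p_{Streamly} + p_{Vidio}).
∂π/∂p_{Streamly} = 303 − 4p_{Streamly} + p_{Vidio} = 0 ⇒ p_{Streamly} = 75.75 + 0.25p_{Vidio}.
Setting p_{Streamly} = p_{Vidio} in the reaction function: p_{Streamly} = 75.75 + 0.25p_{Streamly}, so p_{Streamly} = 75.75 / 0.75 = 101.
q_{Streamly} = 231 − 2·101 + 101 = 130.
Profit = (101 − 36)·130 = 8450.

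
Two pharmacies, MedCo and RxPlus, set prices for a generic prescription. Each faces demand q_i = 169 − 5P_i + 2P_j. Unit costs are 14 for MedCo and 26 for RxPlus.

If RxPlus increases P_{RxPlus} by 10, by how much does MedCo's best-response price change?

2

MedCo's profit: π = (P_{MedCo} − 14)(169 − 5P_{MedCo} + 2P_{RxPlus}).
∂π/∂P_{MedCo} = 239 − 10P_{MedCo} + 2P_{RxPlus} = 0 ⇒ P_{MedCo} = 23.9 + 0.2P_{RxPlus}.
The reaction-function slope is 0.2, so a 10-unit rise in P_{RxPlus} moves P_{MedCo} by 0.2 × 10 = 2. MedCo's best response rises — the actions are strategic complements.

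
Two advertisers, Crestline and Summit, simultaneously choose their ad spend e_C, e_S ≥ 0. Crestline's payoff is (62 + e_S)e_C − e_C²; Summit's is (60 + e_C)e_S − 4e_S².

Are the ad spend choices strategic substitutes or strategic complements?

Expanding Crestline's payoff: 62e_C + e_Se_C − e_C².
∂π/∂e_C = 62 + e_S − 2e_C = 0, so e_C = 31 + 0.5e_S.
The best-response slope de_C/de_S = 0.5 > 0: the reaction function is upward-sloping, so the choices are strategic complements.

strategic complements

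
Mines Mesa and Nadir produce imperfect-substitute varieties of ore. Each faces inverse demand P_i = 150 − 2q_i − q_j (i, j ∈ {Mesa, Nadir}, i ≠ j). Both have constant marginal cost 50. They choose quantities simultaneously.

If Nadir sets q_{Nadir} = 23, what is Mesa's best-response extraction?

Mine Mesa's profit: π = q_{Mesa}(150 − 2q_{Mesa} − q_{Nadir}) − 50q_{Mesa}.
∂π/∂q_{Mesa} = 100 − 4q_{Mesa} − q_{Nadir} = 0 ⇒ q_{Mesa} = 25 − 0.25q_{Nadir}.
At q_{Nadir} = 23: q_{Mesa} = 25 − 0.25·23 = 19.25.

19.25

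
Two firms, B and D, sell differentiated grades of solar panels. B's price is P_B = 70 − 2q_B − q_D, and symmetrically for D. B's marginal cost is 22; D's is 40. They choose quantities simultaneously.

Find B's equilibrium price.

Firm B's profit: π = q_B(70 − 2q_B − q_D) − 22q_B.
∂π/∂q_B = 48 − 4q_B − q_D = 0 ⇒ q_B = 12 − 0.25q_D.
Similarly q_D = 7.5 − 0.25q_B.
Substituting the second reaction function into the first: q_B = 12 − 0.25(7.5 − 0.25q_B), which gives 0.9375q_B = 10.125 ⇒ q_B = 10.8.
Then q_D = 7.5 − 0.25·10.8 = 4.8.
P_B = 70 − 2·10.8 − 4.8 = 43.6.

43.6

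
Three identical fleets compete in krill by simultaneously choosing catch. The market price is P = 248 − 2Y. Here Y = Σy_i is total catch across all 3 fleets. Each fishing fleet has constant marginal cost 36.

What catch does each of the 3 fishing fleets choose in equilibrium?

A representative fishing fleet's profit is π_i = y_i(248 − 2Y) − 36y_i, with Y = y_i + Σ_{j≠i} y_j.
First-order condition: 212 − 4y_i − 2Σ_{j≠i} y_j = 0.
With identical fishing fleets, set every y_j = y: then 212 − 4y − 4y = 0, i.e. y = 212/8 = 26.5.

26.5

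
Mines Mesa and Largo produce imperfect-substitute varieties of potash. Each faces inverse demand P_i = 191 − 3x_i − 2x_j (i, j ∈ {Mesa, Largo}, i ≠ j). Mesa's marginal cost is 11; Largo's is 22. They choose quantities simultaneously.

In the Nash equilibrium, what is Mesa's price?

80.5625

Mine Mesa's profit: π = x_{Mesa}(191 − 3x_{Mesa} − 2x_{Largo}) − 11x_{Mesa}.
∂π/∂x_{Mesa} = 180 − 6x_{Mesa} − 2x_{Largo} = 0 ⇒ x_{Mesa} = 30 − (1/3)x_{Largo}.
Similarly x_{Largo} = 169/6 − (1/3)x_{Mesa}.
Plugging x_{Largo} into Mesa's best response: x_{Mesa} = 30 − (1/3)(169/6 − (1/3)x_{Mesa}) ⇒ (8/9)x_{Mesa} = 371/18, so x_{Mesa} = 23.1875.
Then x_{Largo} = 169/6 − (1/3)·23.1875 = 20.4375.
P_{Mesa} = 191 − 3·23.1875 − 2·20.4375 = 80.5625.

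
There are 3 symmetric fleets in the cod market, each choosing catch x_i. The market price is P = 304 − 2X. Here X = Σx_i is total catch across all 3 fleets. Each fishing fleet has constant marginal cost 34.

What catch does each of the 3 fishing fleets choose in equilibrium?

A representative fishing fleet's profit is π_i = x_i(304 − 2X) − 34x_i, with X = x_i + Σ_{j≠i} x_j.
First-order condition: 270 − 4x_i − 2Σ_{j≠i} x_j = 0.
Imposing symmetry (x_j = x for all j) turns Σ_{j≠i} x_j into 2x, so 270 = 8x and x = 33.75.

33.75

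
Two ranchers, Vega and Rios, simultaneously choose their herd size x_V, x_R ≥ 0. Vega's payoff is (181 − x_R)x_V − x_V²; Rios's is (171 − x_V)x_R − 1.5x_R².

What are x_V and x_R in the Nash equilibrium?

74.4, 32.2

Expanding Vega's payoff: 181x_V − x_Rx_V − x_V².
∂π/∂x_V = 181 − x_R − 2x_V = 0, so x_V = 90.5 − 0.5x_R.
Likewise for Rios: x_R = 57 − (1/3)x_V.
Plugging x_R into Vega's best response: x_V = 90.5 − 0.5(57 − (1/3)x_V) ⇒ (5/6)x_V = 62, so x_V = 74.4.
Then x_R = 57 − (1/3)·74.4 = 32.2.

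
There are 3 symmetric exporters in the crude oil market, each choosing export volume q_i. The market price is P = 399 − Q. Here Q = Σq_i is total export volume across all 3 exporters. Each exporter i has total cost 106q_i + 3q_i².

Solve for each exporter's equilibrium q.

A representative exporter's profit is π_i = q_i(399 − Q) − 106q_i − 3q_i², with Q = q_i + Σ_{j≠i} q_j.
First-order condition: 293 − 8q_i − Σ_{j≠i} q_j = 0.
With identical exporters, set every q_j = q: then 293 − 8q − 2q = 0, i.e. q = 293/10 = 29.3.

29.3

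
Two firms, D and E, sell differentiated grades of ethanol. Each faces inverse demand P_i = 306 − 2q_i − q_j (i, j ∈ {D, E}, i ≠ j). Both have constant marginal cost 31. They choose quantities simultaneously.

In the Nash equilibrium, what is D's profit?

6050

Firm D's profit: π = q_D(306 − 2q_D − q_E) − 31q_D.
∂π/∂q_D = 275 − 4q_D − q_E = 0 ⇒ q_D = 68.75 − 0.25q_E.
Setting q_D = q_E in the reaction function: q_D = 68.75 − 0.25q_D, so q_D = 68.75 / 1.25 = 55.
P_D = 306 − 2·55 − 55 = 141.
Profit = (141 − 31)·55 = 6050.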